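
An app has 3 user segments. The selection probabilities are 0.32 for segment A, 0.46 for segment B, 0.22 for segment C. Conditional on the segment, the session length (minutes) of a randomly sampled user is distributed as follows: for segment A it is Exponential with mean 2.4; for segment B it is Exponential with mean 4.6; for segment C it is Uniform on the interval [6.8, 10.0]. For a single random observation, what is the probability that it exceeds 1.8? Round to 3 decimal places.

Conditional on each segment, P(X > 1.8): A: 0.472367; B: 0.676174; C: 1.
By total probability, P(X > 1.8) = 0.32·0.472367 + 0.46·0.676174 + 0.22·1 = 0.682197.

0.682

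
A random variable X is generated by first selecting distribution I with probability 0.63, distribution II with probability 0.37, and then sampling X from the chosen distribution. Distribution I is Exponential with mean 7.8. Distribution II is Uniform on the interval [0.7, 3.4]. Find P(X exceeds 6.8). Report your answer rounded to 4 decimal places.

0.2635

Conditional on each component, P(X > 6.8): I: 0.4182; II: 0.
By total probability, P(X > 6.8) = 0.63·0.4182 + 0.37·0 = 0.263466.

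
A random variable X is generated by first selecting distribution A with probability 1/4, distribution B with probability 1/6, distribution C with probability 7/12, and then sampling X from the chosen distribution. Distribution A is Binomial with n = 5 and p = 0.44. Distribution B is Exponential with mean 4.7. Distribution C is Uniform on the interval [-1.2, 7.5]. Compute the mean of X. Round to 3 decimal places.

3.171

Component means — A: 2.2; B: 4.7; C: 3.15.
E[X] = 0.25·2.2 + 0.166667·4.7 + 0.583333·3.15 = 3.17083.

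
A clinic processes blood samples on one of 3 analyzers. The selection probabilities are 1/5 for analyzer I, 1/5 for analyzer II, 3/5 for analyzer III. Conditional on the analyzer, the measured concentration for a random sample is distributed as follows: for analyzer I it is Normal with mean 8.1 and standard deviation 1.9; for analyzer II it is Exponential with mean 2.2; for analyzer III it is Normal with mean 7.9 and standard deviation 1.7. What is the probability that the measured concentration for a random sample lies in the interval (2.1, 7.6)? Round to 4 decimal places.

Conditional on each analyzer, P(2.1 < X < 7.6): I: 0.39542; II: 0.353385; III: 0.429639.
By total probability, P(2.1 < X < 7.6) = 0.2·0.39542 + 0.2·0.353385 + 0.6·0.429639 = 0.407545.

0.4075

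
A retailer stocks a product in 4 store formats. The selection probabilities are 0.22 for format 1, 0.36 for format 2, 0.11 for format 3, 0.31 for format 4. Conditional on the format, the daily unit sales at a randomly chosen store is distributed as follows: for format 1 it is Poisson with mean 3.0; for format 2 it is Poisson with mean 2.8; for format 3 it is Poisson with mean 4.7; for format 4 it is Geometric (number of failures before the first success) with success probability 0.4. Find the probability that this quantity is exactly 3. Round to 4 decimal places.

Conditional on each format, P(X = 3): 1: 0.224042; 2: 0.222484; 3: 0.157383; 4: 0.0864.
By total probability, P(X = 3) = 0.22·0.224042 + 0.36·0.222484 + 0.11·0.157383 + 0.31·0.0864 = 0.173479.

0.1735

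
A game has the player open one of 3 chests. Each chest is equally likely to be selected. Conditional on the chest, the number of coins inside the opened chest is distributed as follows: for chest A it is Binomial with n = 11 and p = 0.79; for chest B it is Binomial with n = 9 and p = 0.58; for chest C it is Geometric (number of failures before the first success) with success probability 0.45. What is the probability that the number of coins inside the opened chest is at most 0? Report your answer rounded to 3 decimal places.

Conditional on each chest, P(X ≤ 0): A: 3.50278e-08; B: 0.000406671; C: 0.45.
By total probability, P(X ≤ 0) = 0.333333·3.50278e-08 + 0.333333·0.000406671 + 0.333333·0.45 = 0.150136.

0.150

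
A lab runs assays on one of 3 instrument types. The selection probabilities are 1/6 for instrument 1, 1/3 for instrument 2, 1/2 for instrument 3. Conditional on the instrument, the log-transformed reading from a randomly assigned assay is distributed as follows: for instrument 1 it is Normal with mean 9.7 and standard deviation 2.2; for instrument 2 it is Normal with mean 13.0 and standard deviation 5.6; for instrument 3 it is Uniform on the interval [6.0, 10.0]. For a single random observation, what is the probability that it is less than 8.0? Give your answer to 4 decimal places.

0.3486

Conditional on each instrument, P(X < 8.0): 1: 0.219842; 2: 0.185967; 3: 0.5.
By total probability, P(X < 8.0) = 0.166667·0.219842 + 0.333333·0.185967 + 0.5·0.5 = 0.348629.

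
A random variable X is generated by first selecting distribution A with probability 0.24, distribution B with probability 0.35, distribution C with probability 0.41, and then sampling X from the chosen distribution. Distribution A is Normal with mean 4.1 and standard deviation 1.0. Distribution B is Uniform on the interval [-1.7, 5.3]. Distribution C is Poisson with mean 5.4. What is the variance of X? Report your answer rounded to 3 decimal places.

Per component, A: μ=4.1, E[X²]=17.81; B: μ=1.8, E[X²]=7.32333; C: μ=5.4, E[X²]=34.56.
E[X] = 0.24·4.1 + 0.35·1.8 + 0.41·5.4 = 3.828.
E[X²] = 0.24·17.81 + 0.35·7.32333 + 0.41·34.56 = 21.0072.
Var(X) = E[X²] − (E[X])² = 21.0072 − 14.6536 = 6.35358.

6.354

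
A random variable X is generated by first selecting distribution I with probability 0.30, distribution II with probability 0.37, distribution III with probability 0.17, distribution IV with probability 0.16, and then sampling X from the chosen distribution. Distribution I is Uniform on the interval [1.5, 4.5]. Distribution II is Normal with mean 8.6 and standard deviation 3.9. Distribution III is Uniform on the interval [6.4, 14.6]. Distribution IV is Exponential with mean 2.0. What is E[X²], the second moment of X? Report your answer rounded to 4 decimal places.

For each component E[X²] = Var + (mean)², giving I: 9.75; II: 89.17; III: 115.853; IV: 8.
Overall E[X²] = 0.3·9.75 + 0.37·89.17 + 0.17·115.853 + 0.16·8 = 56.893.

56.8930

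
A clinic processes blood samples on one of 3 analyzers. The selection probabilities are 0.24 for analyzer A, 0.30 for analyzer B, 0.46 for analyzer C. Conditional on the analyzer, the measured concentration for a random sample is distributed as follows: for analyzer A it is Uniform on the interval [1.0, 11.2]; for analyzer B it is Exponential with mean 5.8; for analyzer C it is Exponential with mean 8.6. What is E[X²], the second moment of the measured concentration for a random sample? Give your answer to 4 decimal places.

99.2384

For each component E[X²] = Var + (mean)², giving A: 45.88; B: 67.28; C: 147.92.
Overall E[X²] = 0.24·45.88 + 0.3·67.28 + 0.46·147.92 = 99.2384.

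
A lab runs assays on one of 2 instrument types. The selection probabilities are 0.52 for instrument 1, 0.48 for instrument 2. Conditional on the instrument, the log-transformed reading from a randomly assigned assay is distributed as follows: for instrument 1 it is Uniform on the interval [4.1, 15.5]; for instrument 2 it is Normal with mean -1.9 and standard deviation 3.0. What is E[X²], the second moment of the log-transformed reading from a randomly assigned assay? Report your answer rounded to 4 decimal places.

For each component E[X²] = Var + (mean)², giving 1: 106.87; 2: 12.61.
Overall E[X²] = 0.52·106.87 + 0.48·12.61 = 61.6252.

61.6252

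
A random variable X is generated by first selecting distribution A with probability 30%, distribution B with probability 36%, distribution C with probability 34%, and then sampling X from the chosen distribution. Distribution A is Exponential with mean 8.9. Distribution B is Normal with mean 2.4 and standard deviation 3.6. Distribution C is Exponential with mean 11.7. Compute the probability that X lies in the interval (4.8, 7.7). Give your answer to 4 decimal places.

0.1637

Conditional on each component, P(4.8 < X < 7.7): A: 0.162161; B: 0.182012; C: 0.145656.
By total probability, P(4.8 < X < 7.7) = 0.3·0.162161 + 0.36·0.182012 + 0.34·0.145656 = 0.163696.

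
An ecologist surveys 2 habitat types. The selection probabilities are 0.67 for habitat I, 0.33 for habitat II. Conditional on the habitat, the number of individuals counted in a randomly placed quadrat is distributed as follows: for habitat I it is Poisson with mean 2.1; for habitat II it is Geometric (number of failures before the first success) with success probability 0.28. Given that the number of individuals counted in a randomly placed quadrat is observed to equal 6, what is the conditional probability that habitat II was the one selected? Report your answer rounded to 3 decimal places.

0.568

Likelihoods P(X=6 | ·): I: 0.014587; II: 0.0390079.
Posterior ∝ prior × likelihood. Numerator for II: 0.33·0.0390079 = 0.0128726.
Normalizing constant: 0.67·0.014587 + 0.33·0.0390079 = 0.0226459.
P(II | observation) = 0.0128726 / 0.0226459 = 0.568431.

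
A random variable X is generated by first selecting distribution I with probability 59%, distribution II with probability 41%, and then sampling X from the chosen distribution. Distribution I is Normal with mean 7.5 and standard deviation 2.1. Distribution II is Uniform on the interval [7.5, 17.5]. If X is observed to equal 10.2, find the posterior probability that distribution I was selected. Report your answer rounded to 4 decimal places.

0.5447

Likelihoods f(10.2 | ·): I: 0.0831253; II: 0.1.
Posterior ∝ prior × likelihood. Numerator for I: 0.59·0.0831253 = 0.0490439.
Normalizing constant: 0.59·0.0831253 + 0.41·0.1 = 0.0900439.
P(I | observation) = 0.0490439 / 0.0900439 = 0.544667.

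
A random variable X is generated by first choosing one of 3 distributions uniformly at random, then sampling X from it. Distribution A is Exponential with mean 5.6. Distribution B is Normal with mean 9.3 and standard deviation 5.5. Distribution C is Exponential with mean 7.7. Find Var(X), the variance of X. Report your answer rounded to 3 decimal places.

Per component, A: μ=5.6, E[X²]=62.72; B: μ=9.3, E[X²]=116.74; C: μ=7.7, E[X²]=118.58.
E[X] = 0.333333·5.6 + 0.333333·9.3 + 0.333333·7.7 = 7.53333.
E[X²] = 0.333333·62.72 + 0.333333·116.74 + 0.333333·118.58 = 99.3467.
Var(X) = E[X²] − (E[X])² = 99.3467 − 56.7511 = 42.5956.

42.596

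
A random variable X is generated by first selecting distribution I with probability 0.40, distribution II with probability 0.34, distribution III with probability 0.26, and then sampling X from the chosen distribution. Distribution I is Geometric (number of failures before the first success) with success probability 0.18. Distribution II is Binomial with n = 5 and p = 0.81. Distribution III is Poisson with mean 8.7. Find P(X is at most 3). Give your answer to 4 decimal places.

Conditional on each component, P(X ≤ 3): I: 0.547878; II: 0.242378; III: 0.0262032.
By total probability, P(X ≤ 3) = 0.4·0.547878 + 0.34·0.242378 + 0.26·0.0262032 = 0.308373.

0.3084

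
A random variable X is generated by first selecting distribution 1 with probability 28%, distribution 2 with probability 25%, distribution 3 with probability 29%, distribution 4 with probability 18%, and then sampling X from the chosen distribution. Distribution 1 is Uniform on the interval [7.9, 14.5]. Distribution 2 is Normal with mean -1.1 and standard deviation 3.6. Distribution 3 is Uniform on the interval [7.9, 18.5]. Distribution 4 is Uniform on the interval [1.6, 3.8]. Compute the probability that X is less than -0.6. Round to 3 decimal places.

Conditional on each component, P(X < -0.6): 1: 0; 2: 0.555231; 3: 0; 4: 0.
By total probability, P(X < -0.6) = 0.28·0 + 0.25·0.555231 + 0.29·0 + 0.18·0 = 0.138808.

0.139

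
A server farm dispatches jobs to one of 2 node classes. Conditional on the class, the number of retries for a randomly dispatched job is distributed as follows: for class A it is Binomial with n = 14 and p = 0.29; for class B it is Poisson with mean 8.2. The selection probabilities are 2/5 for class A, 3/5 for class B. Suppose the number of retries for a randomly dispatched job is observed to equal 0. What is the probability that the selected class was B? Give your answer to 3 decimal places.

Likelihoods P(X=0 | ·): A: 0.00827212; B: 0.000274654.
Posterior ∝ prior × likelihood. Numerator for B: 0.6·0.000274654 = 0.000164792.
Normalizing constant: 0.4·0.00827212 + 0.6·0.000274654 = 0.00347364.
P(B | observation) = 0.000164792 / 0.00347364 = 0.0474408.

0.047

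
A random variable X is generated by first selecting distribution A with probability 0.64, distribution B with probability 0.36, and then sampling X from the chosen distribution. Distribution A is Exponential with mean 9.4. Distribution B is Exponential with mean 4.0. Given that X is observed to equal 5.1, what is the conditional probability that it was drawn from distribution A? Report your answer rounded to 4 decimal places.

0.6114

Likelihoods f(5.1 | ·): A: 0.0618364; B: 0.0698577.
Posterior ∝ prior × likelihood. Numerator for A: 0.64·0.0618364 = 0.0395753.
Normalizing constant: 0.64·0.0618364 + 0.36·0.0698577 = 0.0647241.
P(A | observation) = 0.0395753 / 0.0647241 = 0.611446.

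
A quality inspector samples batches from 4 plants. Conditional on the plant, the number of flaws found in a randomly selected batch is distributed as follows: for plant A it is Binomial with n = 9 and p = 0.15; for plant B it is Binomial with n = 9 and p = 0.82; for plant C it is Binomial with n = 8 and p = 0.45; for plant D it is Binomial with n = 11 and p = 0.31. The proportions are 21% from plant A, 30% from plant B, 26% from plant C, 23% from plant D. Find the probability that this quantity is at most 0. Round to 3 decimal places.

0.055

Conditional on each plant, P(X ≤ 0): A: 0.231617; B: 1.98359e-07; C: 0.00837339; D: 0.0168787.
By total probability, P(X ≤ 0) = 0.21·0.231617 + 0.3·1.98359e-07 + 0.26·0.00837339 + 0.23·0.0168787 = 0.0546988.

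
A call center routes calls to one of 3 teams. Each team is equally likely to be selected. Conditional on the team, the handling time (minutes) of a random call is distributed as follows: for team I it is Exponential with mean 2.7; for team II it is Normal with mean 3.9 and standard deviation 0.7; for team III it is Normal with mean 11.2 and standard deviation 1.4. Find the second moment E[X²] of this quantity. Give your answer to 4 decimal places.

52.5600

For each component E[X²] = Var + (mean)², giving I: 14.58; II: 15.7; III: 127.4.
Overall E[X²] = 0.333333·14.58 + 0.333333·15.7 + 0.333333·127.4 = 52.56.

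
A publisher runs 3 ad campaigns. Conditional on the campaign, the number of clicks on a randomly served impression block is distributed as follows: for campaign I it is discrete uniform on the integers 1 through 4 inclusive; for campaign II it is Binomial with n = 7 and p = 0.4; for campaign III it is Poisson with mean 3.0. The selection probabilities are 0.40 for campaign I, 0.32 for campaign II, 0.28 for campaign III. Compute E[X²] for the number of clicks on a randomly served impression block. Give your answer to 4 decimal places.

9.4064

For each component E[X²] = Var + (mean)², giving I: 7.5; II: 9.52; III: 12.
Overall E[X²] = 0.4·7.5 + 0.32·9.52 + 0.28·12 = 9.4064.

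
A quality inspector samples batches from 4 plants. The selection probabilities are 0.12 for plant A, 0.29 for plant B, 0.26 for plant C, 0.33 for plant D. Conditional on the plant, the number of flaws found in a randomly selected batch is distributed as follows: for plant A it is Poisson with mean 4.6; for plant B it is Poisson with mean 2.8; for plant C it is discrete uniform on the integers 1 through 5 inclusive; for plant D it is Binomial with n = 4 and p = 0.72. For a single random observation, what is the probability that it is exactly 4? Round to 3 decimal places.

0.208

Conditional on each plant, P(X = 4): A: 0.187528; B: 0.155739; C: 0.2; D: 0.268739.
By total probability, P(X = 4) = 0.12·0.187528 + 0.29·0.155739 + 0.26·0.2 + 0.33·0.268739 = 0.208351.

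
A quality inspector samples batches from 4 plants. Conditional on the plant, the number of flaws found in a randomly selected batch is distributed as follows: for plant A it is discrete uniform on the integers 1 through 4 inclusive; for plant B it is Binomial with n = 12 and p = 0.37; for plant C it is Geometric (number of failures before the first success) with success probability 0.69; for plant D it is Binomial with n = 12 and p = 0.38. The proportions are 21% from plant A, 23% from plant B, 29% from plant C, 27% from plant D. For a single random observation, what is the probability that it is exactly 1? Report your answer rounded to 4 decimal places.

Conditional on each plant, P(X = 1): A: 0.25; B: 0.0275505; C: 0.2139; D: 0.0237287.
By total probability, P(X = 1) = 0.21·0.25 + 0.23·0.0275505 + 0.29·0.2139 + 0.27·0.0237287 = 0.127274.

0.1273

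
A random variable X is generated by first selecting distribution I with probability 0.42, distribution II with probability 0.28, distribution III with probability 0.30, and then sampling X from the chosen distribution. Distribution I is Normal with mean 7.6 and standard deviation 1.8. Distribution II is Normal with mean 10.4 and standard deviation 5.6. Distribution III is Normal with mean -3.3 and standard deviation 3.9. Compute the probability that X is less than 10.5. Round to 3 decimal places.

Conditional on each component, P(X < 10.5): I: 0.946422; II: 0.507124; III: 0.999799.
By total probability, P(X < 10.5) = 0.42·0.946422 + 0.28·0.507124 + 0.3·0.999799 = 0.839432.

0.839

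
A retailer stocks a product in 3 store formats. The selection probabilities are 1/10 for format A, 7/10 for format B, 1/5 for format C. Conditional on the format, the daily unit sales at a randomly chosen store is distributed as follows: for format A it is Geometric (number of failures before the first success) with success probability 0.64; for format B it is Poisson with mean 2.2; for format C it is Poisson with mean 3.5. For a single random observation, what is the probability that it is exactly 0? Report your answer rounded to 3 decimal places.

Conditional on each format, P(X = 0): A: 0.64; B: 0.110803; C: 0.0301974.
By total probability, P(X = 0) = 0.1·0.64 + 0.7·0.110803 + 0.2·0.0301974 = 0.147602.

0.148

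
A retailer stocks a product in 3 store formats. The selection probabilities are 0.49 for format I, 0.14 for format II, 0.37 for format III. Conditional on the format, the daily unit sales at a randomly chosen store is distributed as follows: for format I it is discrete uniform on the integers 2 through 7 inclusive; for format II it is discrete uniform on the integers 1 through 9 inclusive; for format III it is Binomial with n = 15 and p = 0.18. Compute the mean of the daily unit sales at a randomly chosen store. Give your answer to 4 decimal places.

3.9040

Component means — I: 4.5; II: 5; III: 2.7.
E[X] = 0.49·4.5 + 0.14·5 + 0.37·2.7 = 3.904.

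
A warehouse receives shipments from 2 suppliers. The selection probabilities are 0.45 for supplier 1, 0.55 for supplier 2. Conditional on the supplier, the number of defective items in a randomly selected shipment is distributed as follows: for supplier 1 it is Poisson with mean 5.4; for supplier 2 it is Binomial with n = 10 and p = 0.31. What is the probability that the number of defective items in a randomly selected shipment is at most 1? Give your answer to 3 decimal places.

Conditional on each supplier, P(X ≤ 1): 1: 0.0289061; 2: 0.134363.
By total probability, P(X ≤ 1) = 0.45·0.0289061 + 0.55·0.134363 = 0.0869076.

0.087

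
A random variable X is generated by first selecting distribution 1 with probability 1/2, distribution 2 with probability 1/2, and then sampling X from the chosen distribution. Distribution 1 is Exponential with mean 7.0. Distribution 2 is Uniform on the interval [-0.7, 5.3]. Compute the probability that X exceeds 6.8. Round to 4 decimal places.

Conditional on each component, P(X > 6.8): 1: 0.378542; 2: 0.
By total probability, P(X > 6.8) = 0.5·0.378542 + 0.5·0 = 0.189271.

0.1893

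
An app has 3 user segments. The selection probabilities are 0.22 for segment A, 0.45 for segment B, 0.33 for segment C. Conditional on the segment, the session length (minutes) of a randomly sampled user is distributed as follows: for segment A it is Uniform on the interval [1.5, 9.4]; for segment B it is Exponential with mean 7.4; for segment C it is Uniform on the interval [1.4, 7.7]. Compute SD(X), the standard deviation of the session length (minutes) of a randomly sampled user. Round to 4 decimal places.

Per component, A: μ=5.45, E[X²]=34.9033; B: μ=7.4, E[X²]=109.52; C: μ=4.55, E[X²]=24.01.
E[X] = 0.22·5.45 + 0.45·7.4 + 0.33·4.55 = 6.0305.
E[X²] = 0.22·34.9033 + 0.45·109.52 + 0.33·24.01 = 64.886.
Var(X) = E[X²] − (E[X])² = 64.886 − 36.3669 = 28.5191.
SD(X) = √28.5191 = 5.34033.

5.3403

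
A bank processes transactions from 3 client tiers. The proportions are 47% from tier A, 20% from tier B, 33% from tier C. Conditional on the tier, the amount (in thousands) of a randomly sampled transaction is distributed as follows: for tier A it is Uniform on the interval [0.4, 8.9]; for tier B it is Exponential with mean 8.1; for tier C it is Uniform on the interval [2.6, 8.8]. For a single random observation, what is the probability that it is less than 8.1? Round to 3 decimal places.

0.845

Conditional on each tier, P(X < 8.1): A: 0.905882; B: 0.632121; C: 0.887097.
By total probability, P(X < 8.1) = 0.47·0.905882 + 0.2·0.632121 + 0.33·0.887097 = 0.844931.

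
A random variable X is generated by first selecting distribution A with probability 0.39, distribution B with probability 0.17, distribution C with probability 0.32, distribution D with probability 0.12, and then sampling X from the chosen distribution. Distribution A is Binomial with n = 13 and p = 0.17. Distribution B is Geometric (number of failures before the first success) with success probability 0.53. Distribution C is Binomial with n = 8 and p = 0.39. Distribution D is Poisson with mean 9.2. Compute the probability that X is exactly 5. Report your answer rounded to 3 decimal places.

Conditional on each component, P(X = 5): A: 0.0411574; B: 0.0121553; C: 0.114683; D: 0.0554943.
By total probability, P(X = 5) = 0.39·0.0411574 + 0.17·0.0121553 + 0.32·0.114683 + 0.12·0.0554943 = 0.0614758.

0.061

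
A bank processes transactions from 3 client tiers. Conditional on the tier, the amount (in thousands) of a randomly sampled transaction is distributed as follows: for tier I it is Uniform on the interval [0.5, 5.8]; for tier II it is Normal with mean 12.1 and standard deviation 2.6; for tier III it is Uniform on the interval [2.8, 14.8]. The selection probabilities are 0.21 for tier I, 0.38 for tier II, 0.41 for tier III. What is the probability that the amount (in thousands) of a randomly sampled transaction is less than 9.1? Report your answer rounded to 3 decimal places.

0.472

Conditional on each tier, P(X < 9.1): I: 1; II: 0.124282; III: 0.525.
By total probability, P(X < 9.1) = 0.21·1 + 0.38·0.124282 + 0.41·0.525 = 0.472477.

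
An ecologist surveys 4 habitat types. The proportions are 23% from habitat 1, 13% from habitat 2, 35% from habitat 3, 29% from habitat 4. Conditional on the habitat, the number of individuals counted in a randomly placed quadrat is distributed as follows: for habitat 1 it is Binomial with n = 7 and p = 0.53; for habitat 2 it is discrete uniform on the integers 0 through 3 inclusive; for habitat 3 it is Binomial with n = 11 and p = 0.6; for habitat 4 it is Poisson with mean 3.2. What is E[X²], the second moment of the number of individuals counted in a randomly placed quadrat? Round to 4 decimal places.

For each component E[X²] = Var + (mean)², giving 1: 15.5078; 2: 3.5; 3: 46.2; 4: 13.44.
Overall E[X²] = 0.23·15.5078 + 0.13·3.5 + 0.35·46.2 + 0.29·13.44 = 24.0894.

24.0894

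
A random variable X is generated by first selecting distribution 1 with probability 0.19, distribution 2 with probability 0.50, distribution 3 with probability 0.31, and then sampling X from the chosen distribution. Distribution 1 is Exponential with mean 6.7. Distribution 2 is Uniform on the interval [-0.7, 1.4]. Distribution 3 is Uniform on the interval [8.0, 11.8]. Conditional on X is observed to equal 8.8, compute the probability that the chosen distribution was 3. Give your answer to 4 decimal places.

0.9145

Likelihoods f(8.8 | ·): 1: 0.0401336; 2: 0; 3: 0.263158.
Posterior ∝ prior × likelihood. Numerator for 3: 0.31·0.263158 = 0.0815789.
Normalizing constant: 0.19·0.0401336 + 0.5·0 + 0.31·0.263158 = 0.0892043.
P(3 | observation) = 0.0815789 / 0.0892043 = 0.914518.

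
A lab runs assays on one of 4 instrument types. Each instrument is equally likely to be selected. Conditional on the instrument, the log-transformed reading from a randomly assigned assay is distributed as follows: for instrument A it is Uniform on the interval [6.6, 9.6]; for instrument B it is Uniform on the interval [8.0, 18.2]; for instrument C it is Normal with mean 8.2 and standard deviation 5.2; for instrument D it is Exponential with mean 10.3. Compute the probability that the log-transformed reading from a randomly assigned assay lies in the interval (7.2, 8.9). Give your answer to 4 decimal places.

Conditional on each instrument, P(7.2 < X < 8.9): A: 0.566667; B: 0.0882353; C: 0.129791; D: 0.0756276.
By total probability, P(7.2 < X < 8.9) = 0.25·0.566667 + 0.25·0.0882353 + 0.25·0.129791 + 0.25·0.0756276 = 0.21508.

0.2151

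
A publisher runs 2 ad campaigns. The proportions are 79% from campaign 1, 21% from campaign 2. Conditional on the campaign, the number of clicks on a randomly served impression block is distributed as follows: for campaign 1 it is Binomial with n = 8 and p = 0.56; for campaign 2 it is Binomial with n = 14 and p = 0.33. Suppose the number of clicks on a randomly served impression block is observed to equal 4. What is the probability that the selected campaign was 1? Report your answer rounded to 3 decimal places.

Likelihoods P(X=4 | ·): 1: 0.258024; 2: 0.21639.
Posterior ∝ prior × likelihood. Numerator for 1: 0.79·0.258024 = 0.203839.
Normalizing constant: 0.79·0.258024 + 0.21·0.21639 = 0.249281.
P(1 | observation) = 0.203839 / 0.249281 = 0.817708.

0.818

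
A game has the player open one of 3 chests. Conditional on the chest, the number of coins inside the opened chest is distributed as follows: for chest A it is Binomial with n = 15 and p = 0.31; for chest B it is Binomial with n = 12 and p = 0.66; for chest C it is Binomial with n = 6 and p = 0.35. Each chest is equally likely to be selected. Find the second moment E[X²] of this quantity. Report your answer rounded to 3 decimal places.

For each component E[X²] = Var + (mean)², giving A: 24.831; B: 65.4192; C: 5.775.
Overall E[X²] = 0.333333·24.831 + 0.333333·65.4192 + 0.333333·5.775 = 32.0084.

32.008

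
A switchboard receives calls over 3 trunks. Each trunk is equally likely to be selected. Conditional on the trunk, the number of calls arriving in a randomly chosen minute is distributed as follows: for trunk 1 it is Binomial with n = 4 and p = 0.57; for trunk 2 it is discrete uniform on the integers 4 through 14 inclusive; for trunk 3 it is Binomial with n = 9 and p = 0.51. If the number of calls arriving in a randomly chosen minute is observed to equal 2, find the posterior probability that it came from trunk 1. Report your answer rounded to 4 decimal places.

Likelihoods P(X=2 | ·): 1: 0.360444; 2: 0; 3: 0.0635061.
Posterior ∝ prior × likelihood. Numerator for 1: 0.333333·0.360444 = 0.120148.
Normalizing constant: 0.333333·0.360444 + 0.333333·0 + 0.333333·0.0635061 = 0.141317.
P(1 | observation) = 0.120148 / 0.141317 = 0.850204.

0.8502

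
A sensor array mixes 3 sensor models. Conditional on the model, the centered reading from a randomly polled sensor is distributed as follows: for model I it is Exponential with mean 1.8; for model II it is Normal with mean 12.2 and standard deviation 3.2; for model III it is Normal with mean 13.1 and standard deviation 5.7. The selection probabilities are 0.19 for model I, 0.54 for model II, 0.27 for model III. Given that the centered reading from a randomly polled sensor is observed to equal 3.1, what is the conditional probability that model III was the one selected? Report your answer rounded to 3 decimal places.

0.168

Likelihoods f(3.1 | ·): I: 0.0992604; II: 0.0021863; III: 0.0150205.
Posterior ∝ prior × likelihood. Numerator for III: 0.27·0.0150205 = 0.00405553.
Normalizing constant: 0.19·0.0992604 + 0.54·0.0021863 + 0.27·0.0150205 = 0.0240956.
P(III | observation) = 0.00405553 / 0.0240956 = 0.16831.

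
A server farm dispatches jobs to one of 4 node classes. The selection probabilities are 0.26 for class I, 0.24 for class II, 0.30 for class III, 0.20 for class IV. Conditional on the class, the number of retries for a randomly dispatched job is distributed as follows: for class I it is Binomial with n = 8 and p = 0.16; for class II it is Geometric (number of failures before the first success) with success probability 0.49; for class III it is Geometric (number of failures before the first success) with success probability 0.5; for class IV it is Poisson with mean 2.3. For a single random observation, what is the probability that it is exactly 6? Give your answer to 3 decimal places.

Conditional on each class, P(X = 6): I: 0.000331464; II: 0.00862218; III: 0.0078125; IV: 0.0206138.
By total probability, P(X = 6) = 0.26·0.000331464 + 0.24·0.00862218 + 0.3·0.0078125 + 0.2·0.0206138 = 0.00862201.

0.009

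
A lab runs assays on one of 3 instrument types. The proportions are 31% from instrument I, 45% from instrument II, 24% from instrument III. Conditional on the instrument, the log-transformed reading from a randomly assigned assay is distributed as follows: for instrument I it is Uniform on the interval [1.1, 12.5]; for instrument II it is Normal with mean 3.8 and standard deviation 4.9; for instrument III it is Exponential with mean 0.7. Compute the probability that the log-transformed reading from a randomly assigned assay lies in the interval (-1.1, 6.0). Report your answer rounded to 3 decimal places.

Conditional on each instrument, P(-1.1 < X < 6.0): I: 0.429825; II: 0.514622; III: 0.999811.
By total probability, P(-1.1 < X < 6.0) = 0.31·0.429825 + 0.45·0.514622 + 0.24·0.999811 = 0.60478.

0.605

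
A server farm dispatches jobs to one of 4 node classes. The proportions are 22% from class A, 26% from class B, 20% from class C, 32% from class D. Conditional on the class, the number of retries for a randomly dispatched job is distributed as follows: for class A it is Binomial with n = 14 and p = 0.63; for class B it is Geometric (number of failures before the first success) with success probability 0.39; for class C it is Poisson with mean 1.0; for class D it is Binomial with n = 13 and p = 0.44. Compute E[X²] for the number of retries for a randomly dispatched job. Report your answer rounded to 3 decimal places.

31.406

For each component E[X²] = Var + (mean)², giving A: 81.0558; B: 6.45694; C: 2; D: 35.9216.
Overall E[X²] = 0.22·81.0558 + 0.26·6.45694 + 0.2·2 + 0.32·35.9216 = 31.406.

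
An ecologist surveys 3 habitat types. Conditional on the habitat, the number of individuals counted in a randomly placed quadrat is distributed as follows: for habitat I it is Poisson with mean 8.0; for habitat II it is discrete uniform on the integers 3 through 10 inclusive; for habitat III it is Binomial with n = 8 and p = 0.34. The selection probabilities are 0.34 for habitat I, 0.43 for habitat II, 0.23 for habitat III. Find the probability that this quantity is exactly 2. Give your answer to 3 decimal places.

0.065

Conditional on each habitat, P(X = 2): I: 0.0107348; II: 0; III: 0.267534.
By total probability, P(X = 2) = 0.34·0.0107348 + 0.43·0 + 0.23·0.267534 = 0.0651827.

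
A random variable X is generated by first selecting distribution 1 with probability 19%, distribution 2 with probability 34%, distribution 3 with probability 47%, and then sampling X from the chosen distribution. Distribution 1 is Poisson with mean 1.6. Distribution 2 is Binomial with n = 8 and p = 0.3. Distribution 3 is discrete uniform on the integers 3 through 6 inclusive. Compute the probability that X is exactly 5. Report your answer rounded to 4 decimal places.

0.1367

Conditional on each component, P(X = 5): 1: 0.017642; 2: 0.0466754; 3: 0.25.
By total probability, P(X = 5) = 0.19·0.017642 + 0.34·0.0466754 + 0.47·0.25 = 0.136722.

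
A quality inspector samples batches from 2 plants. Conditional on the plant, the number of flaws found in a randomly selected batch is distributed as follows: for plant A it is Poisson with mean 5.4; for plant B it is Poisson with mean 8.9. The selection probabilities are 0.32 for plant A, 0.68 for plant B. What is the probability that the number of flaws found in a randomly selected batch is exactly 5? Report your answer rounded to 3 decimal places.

0.098

Conditional on each plant, P(X = 5): A: 0.172821; B: 0.063467.
By total probability, P(X = 5) = 0.32·0.172821 + 0.68·0.063467 = 0.0984604.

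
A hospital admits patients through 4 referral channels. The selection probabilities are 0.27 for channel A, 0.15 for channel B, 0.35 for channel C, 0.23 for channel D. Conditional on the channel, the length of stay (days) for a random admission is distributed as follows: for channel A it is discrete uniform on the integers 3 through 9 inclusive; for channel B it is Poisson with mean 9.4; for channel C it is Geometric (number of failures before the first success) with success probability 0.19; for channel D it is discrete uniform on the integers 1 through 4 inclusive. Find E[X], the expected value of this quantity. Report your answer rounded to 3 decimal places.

Component means — A: 6; B: 9.4; C: 4.26316; D: 2.5.
E[X] = 0.27·6 + 0.15·9.4 + 0.35·4.26316 + 0.23·2.5 = 5.09711.

5.097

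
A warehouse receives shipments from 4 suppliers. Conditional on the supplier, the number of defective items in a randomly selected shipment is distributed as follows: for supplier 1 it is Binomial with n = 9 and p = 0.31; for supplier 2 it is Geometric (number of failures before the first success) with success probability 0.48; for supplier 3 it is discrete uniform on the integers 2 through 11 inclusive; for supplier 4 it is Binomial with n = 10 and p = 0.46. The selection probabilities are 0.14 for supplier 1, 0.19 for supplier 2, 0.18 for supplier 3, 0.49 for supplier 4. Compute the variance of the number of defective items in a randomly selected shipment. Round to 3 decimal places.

6.523

Per component, 1: μ=2.79, E[X²]=9.7092; 2: μ=1.08333, E[X²]=3.43056; 3: μ=6.5, E[X²]=50.5; 4: μ=4.6, E[X²]=23.644.
E[X] = 0.14·2.79 + 0.19·1.08333 + 0.18·6.5 + 0.49·4.6 = 4.02043.
E[X²] = 0.14·9.7092 + 0.19·3.43056 + 0.18·50.5 + 0.49·23.644 = 22.6867.
Var(X) = E[X²] − (E[X])² = 22.6867 − 16.1639 = 6.52277.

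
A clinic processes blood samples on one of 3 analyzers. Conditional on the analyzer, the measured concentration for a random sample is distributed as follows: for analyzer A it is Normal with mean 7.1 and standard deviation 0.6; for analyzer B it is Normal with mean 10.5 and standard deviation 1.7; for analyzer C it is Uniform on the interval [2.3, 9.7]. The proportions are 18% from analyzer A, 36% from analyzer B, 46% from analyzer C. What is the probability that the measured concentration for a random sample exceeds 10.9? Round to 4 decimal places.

0.1465

Conditional on each analyzer, P(X > 10.9): A: 1.1996e-10; B: 0.40699; C: 0.
By total probability, P(X > 10.9) = 0.18·1.1996e-10 + 0.36·0.40699 + 0.46·0 = 0.146516.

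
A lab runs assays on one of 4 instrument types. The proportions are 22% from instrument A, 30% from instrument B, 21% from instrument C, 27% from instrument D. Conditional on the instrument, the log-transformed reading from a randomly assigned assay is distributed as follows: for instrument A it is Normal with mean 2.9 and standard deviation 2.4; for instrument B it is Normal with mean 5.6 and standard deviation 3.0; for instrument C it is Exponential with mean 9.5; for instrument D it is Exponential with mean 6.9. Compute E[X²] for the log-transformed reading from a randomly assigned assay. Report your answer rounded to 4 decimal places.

78.8398

For each component E[X²] = Var + (mean)², giving A: 14.17; B: 40.36; C: 180.5; D: 95.22.
Overall E[X²] = 0.22·14.17 + 0.3·40.36 + 0.21·180.5 + 0.27·95.22 = 78.8398.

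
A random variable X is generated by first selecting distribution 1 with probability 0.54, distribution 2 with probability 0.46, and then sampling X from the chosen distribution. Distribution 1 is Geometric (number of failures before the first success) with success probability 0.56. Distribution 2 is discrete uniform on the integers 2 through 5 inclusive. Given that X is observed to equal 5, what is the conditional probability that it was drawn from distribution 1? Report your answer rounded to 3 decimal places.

0.042

Likelihoods P(X=5 | ·): 1: 0.00923531; 2: 0.25.
Posterior ∝ prior × likelihood. Numerator for 1: 0.54·0.00923531 = 0.00498707.
Normalizing constant: 0.54·0.00923531 + 0.46·0.25 = 0.119987.
P(1 | observation) = 0.00498707 / 0.119987 = 0.0415634.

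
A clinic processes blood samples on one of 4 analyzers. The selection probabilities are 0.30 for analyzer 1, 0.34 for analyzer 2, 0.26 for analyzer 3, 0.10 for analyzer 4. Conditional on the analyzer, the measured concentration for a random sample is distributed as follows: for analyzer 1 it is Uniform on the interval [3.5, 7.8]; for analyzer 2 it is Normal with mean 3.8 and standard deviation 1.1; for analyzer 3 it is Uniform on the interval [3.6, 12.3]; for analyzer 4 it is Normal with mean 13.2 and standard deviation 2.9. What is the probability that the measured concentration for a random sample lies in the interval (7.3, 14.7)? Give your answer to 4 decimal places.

Conditional on each analyzer, P(7.3 < X < 14.7): 1: 0.116279; 2: 0.000731768; 3: 0.574713; 4: 0.676555.
By total probability, P(7.3 < X < 14.7) = 0.3·0.116279 + 0.34·0.000731768 + 0.26·0.574713 + 0.1·0.676555 = 0.252213.

0.2522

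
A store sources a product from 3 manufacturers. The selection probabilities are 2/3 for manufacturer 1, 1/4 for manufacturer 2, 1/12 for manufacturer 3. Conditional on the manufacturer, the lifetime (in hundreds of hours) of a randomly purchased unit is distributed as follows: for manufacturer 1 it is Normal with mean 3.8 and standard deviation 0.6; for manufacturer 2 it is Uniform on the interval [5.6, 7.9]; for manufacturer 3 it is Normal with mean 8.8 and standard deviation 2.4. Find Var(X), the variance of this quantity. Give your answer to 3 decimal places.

Per component, 1: μ=3.8, E[X²]=14.8; 2: μ=6.75, E[X²]=46.0033; 3: μ=8.8, E[X²]=83.2.
E[X] = 0.666667·3.8 + 0.25·6.75 + 0.0833333·8.8 = 4.95417.
E[X²] = 0.666667·14.8 + 0.25·46.0033 + 0.0833333·83.2 = 28.3008.
Var(X) = E[X²] − (E[X])² = 28.3008 − 24.5438 = 3.75707.

3.757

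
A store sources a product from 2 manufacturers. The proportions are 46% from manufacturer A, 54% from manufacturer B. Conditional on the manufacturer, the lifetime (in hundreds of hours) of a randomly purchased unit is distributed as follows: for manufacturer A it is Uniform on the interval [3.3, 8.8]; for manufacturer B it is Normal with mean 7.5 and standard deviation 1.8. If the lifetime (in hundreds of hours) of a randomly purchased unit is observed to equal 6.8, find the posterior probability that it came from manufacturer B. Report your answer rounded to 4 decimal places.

0.5702

Likelihoods f(6.8 | ·): A: 0.181818; B: 0.205493.
Posterior ∝ prior × likelihood. Numerator for B: 0.54·0.205493 = 0.110966.
Normalizing constant: 0.46·0.181818 + 0.54·0.205493 = 0.194603.
P(B | observation) = 0.110966 / 0.194603 = 0.57022.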